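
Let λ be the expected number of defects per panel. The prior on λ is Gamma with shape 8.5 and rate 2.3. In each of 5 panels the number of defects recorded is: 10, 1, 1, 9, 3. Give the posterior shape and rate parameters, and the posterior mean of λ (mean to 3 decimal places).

Posterior: Gamma(shape=32.5, rate=7.3); mean ≈ 4.452

The Poisson likelihood adds the total count to the shape and the number of exposure periods to the rate. Here ∑xᵢ = 24 and n = 5, so shape 8.5→32.5 and rate 2.3→7.3.
E[λ | data] = 32.5/7.3 = 4.452.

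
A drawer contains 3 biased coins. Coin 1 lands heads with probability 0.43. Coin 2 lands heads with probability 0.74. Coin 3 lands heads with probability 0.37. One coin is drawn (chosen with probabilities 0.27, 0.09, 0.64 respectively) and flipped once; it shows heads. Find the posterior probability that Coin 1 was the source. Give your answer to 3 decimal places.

Posterior probability ≈ 0.277

Tabulate prior·likelihood by source: [1] prior 0.27, lik 0.43, product 0.1161; [2] prior 0.09, lik 0.74, product 0.06660; [3] prior 0.64, lik 0.37, product 0.2368.
Normalizing constant = 0.41950; the posterior for Coin 1 is its product over the sum, 0.1161/0.41950 = 0.277.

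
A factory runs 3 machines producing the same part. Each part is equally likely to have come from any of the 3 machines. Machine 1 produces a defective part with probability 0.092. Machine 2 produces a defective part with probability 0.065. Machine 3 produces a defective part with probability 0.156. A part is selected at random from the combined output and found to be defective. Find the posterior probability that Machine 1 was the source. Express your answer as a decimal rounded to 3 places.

Posterior probability ≈ 0.294

Tabulate prior·likelihood by source: [1] prior 0.333333, lik 0.092, product 0.03067; [2] prior 0.333333, lik 0.065, product 0.02167; [3] prior 0.333333, lik 0.156, product 0.05200.
Normalizing constant = 0.10433; the posterior for Machine 1 is its product over the sum, 0.03067/0.10433 = 0.294.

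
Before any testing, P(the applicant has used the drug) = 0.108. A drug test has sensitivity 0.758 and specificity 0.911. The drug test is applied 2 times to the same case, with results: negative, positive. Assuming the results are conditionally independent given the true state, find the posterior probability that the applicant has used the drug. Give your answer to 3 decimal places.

Posterior P(H) ≈ 0.215

With H the event that the applicant has used the drug, the joint likelihood of the observed sequence is P(data|H) = 0.242·0.758 = 0.18344 and P(data|¬H) = 0.911·0.089 = 0.081079.
Bayes: P(H|data) = 0.108·0.18344 / (0.108·0.18344 + 0.892·0.081079) = 0.019811/0.092134 = 0.2150.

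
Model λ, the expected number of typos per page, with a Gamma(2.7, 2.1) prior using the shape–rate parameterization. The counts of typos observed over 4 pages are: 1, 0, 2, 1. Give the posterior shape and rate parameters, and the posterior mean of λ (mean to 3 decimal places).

The Poisson likelihood adds the total count to the shape and the number of exposure periods to the rate. Here ∑xᵢ = 4 and n = 4, so shape 2.7→6.7 and rate 2.1→6.1.
E[λ | data] = 6.7/6.1 = 1.098.

Posterior: Gamma(shape=6.7, rate=6.1); mean ≈ 1.098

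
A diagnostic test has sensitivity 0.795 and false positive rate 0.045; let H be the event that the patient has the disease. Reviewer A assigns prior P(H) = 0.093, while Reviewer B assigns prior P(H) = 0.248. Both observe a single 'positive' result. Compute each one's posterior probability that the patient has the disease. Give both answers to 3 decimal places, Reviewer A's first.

P('+'|H) = 0.795, P('+'|¬H) = 0.045.
Reviewer A: numerator 0.795·0.093 = 0.073935; evidence = 0.073935+0.045·0.907 = 0.11475; posterior = 0.644.
Reviewer B: numerator 0.795·0.248 = 0.19716; evidence = 0.19716+0.045·0.752 = 0.23100; posterior = 0.854.

Reviewer A: 0.644; Reviewer B: 0.854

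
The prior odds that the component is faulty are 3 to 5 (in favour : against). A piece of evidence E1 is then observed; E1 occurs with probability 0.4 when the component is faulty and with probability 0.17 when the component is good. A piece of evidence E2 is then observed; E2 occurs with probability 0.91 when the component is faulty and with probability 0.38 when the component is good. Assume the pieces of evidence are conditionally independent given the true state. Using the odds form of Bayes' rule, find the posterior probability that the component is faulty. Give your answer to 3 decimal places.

Posterior probability ≈ 0.772

Prior odds = 3/5 = 0.60000. In log-odds, ln(0.60000) = -0.51083.
Add log likelihood ratios: ln(2.3529) + ln(2.3947) = 1.7289.
Posterior log-odds = 1.2181, so posterior odds = exp(1.2181) = 3.3808. Converting, P(H|E) = 3.3808/4.3808 = 0.772.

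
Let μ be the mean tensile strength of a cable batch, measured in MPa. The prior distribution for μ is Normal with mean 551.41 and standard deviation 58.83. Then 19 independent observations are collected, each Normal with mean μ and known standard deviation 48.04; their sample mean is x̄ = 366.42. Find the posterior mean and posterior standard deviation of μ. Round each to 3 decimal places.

With known σ, the Normal prior is conjugate. Weight on the data is w = (n/σ²)/(n/σ² + 1/τ₀²) = 0.00823280/(0.00823280+0.00028894) = 0.96609.
Posterior mean = w·x̄ + (1−w)·μ₀ = 0.96609·366.42 + 0.033906·551.41 = 372.692. Posterior variance = 1/(0.00823280+0.00028894) = 117.347, so SD = 10.833.

Posterior mean ≈ 372.692; posterior SD ≈ 10.833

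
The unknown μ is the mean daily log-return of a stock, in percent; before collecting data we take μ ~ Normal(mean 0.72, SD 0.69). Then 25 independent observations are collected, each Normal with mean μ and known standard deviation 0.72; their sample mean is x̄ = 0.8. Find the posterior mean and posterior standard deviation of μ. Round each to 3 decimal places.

Prior precision 1/τ₀² = 1/0.69² = 2.10040; data precision n/σ² = 25/0.72² = 48.2253.
Posterior precision = 2.10040 + 48.2253 = 50.3257, giving posterior SD = 1/√50.3257 = 0.141.
Posterior mean = (2.10040·0.72 + 48.2253·0.8) / 50.3257 = 0.797.

Posterior mean ≈ 0.797; posterior SD ≈ 0.141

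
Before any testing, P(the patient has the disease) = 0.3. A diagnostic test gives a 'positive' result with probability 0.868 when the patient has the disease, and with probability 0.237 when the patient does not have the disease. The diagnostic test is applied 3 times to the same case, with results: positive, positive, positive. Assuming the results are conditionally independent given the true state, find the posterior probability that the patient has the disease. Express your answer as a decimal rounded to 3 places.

Let H be the event that the patient has the disease; start with P(H) = 0.3. P('positive'|H) = 0.868, P('positive'|¬H) = 0.237.
Update on result 1 ('positive'): P(H) ← 0.868·0.3000 / (0.868·0.3000 + 0.237·0.7000) = 0.26040/0.42630 = 0.6108.
Update on result 2 ('positive'): P(H) ← 0.868·0.6108 / (0.868·0.6108 + 0.237·0.3892) = 0.53021/0.62244 = 0.8518.
Update on result 3 ('positive'): P(H) ← 0.868·0.8518 / (0.868·0.8518 + 0.237·0.1482) = 0.73938/0.77450 = 0.9547.

Posterior P(H) ≈ 0.955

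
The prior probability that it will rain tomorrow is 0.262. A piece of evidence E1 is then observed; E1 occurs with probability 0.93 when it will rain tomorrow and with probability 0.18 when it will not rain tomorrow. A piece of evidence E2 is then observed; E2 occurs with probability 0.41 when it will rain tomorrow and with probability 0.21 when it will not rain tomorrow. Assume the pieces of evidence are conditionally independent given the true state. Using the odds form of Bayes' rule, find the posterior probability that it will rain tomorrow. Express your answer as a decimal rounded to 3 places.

Posterior probability ≈ 0.782

Prior odds = 0.262/(1−0.262) = 0.35501. In log-odds, ln(0.35501) = -1.0356.
Add log likelihood ratios: ln(5.1667) + ln(1.9524) = 2.3113.
Posterior log-odds = 1.2757, so posterior odds = exp(1.2757) = 3.5811. Converting, P(H|E) = 3.5811/4.5811 = 0.782.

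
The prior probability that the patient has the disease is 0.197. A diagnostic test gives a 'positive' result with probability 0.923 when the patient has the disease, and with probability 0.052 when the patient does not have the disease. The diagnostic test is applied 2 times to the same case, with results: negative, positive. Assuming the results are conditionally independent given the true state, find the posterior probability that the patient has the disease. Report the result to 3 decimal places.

Posterior P(H) ≈ 0.261

Let H be the event that the patient has the disease; start with P(H) = 0.197. P('positive'|H) = 0.923, P('positive'|¬H) = 0.052.
Update on result 1 ('negative'): P(H) ← 0.077·0.1970 / (0.077·0.1970 + 0.948·0.8030) = 0.015169/0.77641 = 0.0195.
Update on result 2 ('positive'): P(H) ← 0.923·0.0195 / (0.923·0.0195 + 0.052·0.9805) = 0.018033/0.069017 = 0.2613.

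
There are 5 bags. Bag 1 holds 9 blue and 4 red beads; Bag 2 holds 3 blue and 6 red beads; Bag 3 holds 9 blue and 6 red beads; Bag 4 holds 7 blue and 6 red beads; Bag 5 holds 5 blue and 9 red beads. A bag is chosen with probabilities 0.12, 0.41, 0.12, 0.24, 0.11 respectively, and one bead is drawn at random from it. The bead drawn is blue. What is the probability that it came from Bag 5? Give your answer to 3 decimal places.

P(blue|Bag 1) = 0.6923; P(blue|Bag 2) = 0.3333; P(blue|Bag 3) = 0.6; P(blue|Bag 4) = 0.5385; P(blue|Bag 5) = 0.3571.
Prior × likelihood for each source: 0.12·0.6923=0.08308, 0.41·0.3333=0.1367, 0.12·0.6=0.07200, 0.24·0.5385=0.1292, 0.11·0.3571=0.03929. Summing gives P(blue) = 0.46026.
P(Bag 5 | blue) = 0.03929 / 0.46026 = 0.085.

Posterior probability ≈ 0.085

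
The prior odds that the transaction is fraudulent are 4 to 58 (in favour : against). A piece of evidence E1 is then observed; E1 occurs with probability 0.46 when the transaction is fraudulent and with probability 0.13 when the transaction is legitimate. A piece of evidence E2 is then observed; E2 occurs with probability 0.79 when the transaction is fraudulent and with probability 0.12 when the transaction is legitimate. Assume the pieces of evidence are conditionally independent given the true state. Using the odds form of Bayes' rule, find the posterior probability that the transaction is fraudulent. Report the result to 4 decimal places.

Prior odds = 4/58 = 0.068966. In log-odds, ln(0.068966) = -2.6741.
Add log likelihood ratios: ln(3.5385) + ln(6.5833) = 3.1482.
Posterior log-odds = 0.47408, so posterior odds = exp(0.47408) = 1.6065. Converting, P(H|E) = 1.6065/2.6065 = 0.6164.

Posterior probability ≈ 0.6164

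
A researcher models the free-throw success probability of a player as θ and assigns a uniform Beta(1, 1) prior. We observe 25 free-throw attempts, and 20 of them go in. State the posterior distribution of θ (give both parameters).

Observing 20 successes and 5 failures updates Beta(1, 1) by adding the success and failure counts to the two shape parameters: α = 1+20 = 21, β = 1+5 = 6.

Posterior: Beta(21, 6)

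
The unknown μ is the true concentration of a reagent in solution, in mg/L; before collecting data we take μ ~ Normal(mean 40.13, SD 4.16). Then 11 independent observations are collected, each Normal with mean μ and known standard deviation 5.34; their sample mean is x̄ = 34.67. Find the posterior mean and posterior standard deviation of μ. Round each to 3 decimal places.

With known σ, the Normal prior is conjugate. Weight on the data is w = (n/σ²)/(n/σ² + 1/τ₀²) = 0.385754/(0.385754+0.0577848) = 0.86972.
Posterior mean = w·x̄ + (1−w)·μ₀ = 0.86972·34.67 + 0.13028·40.13 = 35.381. Posterior variance = 1/(0.385754+0.0577848) = 2.25460, so SD = 1.502.

Posterior mean ≈ 35.381; posterior SD ≈ 1.502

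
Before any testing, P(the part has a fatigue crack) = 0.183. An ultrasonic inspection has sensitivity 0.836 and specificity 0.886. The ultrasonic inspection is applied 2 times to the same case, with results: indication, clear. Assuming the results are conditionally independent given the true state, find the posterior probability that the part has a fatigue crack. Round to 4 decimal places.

Posterior P(H) ≈ 0.2332

Let H be the event that the part has a fatigue crack; start with P(H) = 0.183. P('indication'|H) = 0.836, P('indication'|¬H) = 0.114.
Update on result 1 ('indication'): P(H) ← 0.836·0.1830 / (0.836·0.1830 + 0.114·0.8170) = 0.15299/0.24613 = 0.6216.
Update on result 2 ('clear'): P(H) ← 0.164·0.6216 / (0.164·0.6216 + 0.886·0.3784) = 0.10194/0.43722 = 0.2332.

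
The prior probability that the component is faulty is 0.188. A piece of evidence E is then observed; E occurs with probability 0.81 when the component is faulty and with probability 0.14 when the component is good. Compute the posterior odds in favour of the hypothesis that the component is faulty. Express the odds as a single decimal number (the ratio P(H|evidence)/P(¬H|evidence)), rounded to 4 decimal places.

Posterior odds ≈ 1.3395

Prior odds = 0.188/(1−0.188) = 0.23153.
Likelihood ratio for E = 0.81/0.14 = 5.7857.
Posterior odds = prior odds × LR = 1.3395.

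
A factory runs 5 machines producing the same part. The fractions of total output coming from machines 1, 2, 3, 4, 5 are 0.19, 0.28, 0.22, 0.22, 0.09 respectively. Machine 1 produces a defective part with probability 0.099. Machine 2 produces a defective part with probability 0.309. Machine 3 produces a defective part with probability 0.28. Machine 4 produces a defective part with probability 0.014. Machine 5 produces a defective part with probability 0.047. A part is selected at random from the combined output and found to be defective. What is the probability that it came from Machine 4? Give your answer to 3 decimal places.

Tabulate prior·likelihood by source: [1] prior 0.19, lik 0.099, product 0.01881; [2] prior 0.28, lik 0.309, product 0.08652; [3] prior 0.22, lik 0.28, product 0.06160; [4] prior 0.22, lik 0.014, product 0.003080; [5] prior 0.09, lik 0.047, product 0.004230.
Normalizing constant = 0.17424; the posterior for Machine 4 is its product over the sum, 0.003080/0.17424 = 0.018.

Posterior probability ≈ 0.018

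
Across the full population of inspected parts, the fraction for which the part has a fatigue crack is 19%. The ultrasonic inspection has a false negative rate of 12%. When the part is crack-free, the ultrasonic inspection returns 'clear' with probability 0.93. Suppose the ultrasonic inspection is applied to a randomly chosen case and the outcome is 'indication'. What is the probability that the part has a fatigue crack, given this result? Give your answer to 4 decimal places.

Let H be the event that the part has a fatigue crack. P(H) = 0.19, so P(¬H) = 0.81. With E the 'indication' result, P(E|H) = 0.88 and P(E|¬H) = 0.07.
P(E) = 0.88·0.19 + 0.07·0.81 = 0.16720 + 0.056700 = 0.22390.
By Bayes' theorem, P(H|E) = 0.16720 / 0.22390 = 0.7468.

P(H | E) ≈ 0.7468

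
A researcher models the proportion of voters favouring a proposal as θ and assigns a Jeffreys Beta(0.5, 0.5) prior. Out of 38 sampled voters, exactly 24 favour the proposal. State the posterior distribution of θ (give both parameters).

Posterior: Beta(24.5, 14.5)

Observing 24 successes and 14 failures updates Beta(0.5, 0.5) by adding the success and failure counts to the two shape parameters: α = 0.5+24 = 24.5, β = 0.5+14 = 14.5.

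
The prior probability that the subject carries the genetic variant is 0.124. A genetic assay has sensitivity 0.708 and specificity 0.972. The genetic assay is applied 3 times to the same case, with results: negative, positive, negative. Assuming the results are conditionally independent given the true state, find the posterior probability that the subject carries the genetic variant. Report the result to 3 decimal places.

Let H be the event that the subject carries the genetic variant; start with P(H) = 0.124. P('positive'|H) = 0.708, P('positive'|¬H) = 0.028.
Update on result 1 ('negative'): P(H) ← 0.292·0.1240 / (0.292·0.1240 + 0.972·0.8760) = 0.036208/0.88768 = 0.0408.
Update on result 2 ('positive'): P(H) ← 0.708·0.0408 / (0.708·0.0408 + 0.028·0.9592) = 0.028879/0.055737 = 0.5181.
Update on result 3 ('negative'): P(H) ← 0.292·0.5181 / (0.292·0.5181 + 0.972·0.4819) = 0.15129/0.61967 = 0.2442.

Posterior P(H) ≈ 0.244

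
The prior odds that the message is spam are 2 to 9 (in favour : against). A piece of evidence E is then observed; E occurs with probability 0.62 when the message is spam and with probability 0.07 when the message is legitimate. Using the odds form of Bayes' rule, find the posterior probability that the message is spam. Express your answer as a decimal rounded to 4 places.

Posterior probability ≈ 0.6631

Prior odds = 2/9 = 0.22222. In log-odds, ln(0.22222) = -1.5041.
Add log likelihood ratio: ln(8.8571) = 2.1812.
Posterior log-odds = 0.67715, so posterior odds = exp(0.67715) = 1.9683. Converting, P(H|E) = 1.9683/2.9683 = 0.6631.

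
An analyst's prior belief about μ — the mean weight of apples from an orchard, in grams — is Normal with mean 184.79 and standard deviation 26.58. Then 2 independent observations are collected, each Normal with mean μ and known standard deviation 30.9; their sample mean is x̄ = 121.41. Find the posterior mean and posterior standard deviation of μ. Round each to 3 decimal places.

Posterior mean ≈ 146.968; posterior SD ≈ 16.879

With known σ, the Normal prior is conjugate. Weight on the data is w = (n/σ²)/(n/σ² + 1/τ₀²) = 0.00209466/(0.00209466+0.00141544) = 0.59675.
Posterior mean = w·x̄ + (1−w)·μ₀ = 0.59675·121.41 + 0.40325·184.79 = 146.968. Posterior variance = 1/(0.00209466+0.00141544) = 284.893, so SD = 16.879.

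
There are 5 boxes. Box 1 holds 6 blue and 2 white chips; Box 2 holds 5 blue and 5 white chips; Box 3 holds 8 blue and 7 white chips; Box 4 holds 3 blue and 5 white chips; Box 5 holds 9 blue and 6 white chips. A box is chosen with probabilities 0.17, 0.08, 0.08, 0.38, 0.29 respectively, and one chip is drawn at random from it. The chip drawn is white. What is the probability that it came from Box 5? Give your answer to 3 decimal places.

Posterior probability ≈ 0.245

P(white|Box 1) = 0.25; P(white|Box 2) = 0.5; P(white|Box 3) = 0.4667; P(white|Box 4) = 0.625; P(white|Box 5) = 0.4.
Prior × likelihood for each source: 0.17·0.25=0.04250, 0.08·0.5=0.04000, 0.08·0.4667=0.03733, 0.38·0.625=0.2375, 0.29·0.4=0.1160. Summing gives P(white) = 0.47333.
P(Box 5 | white) = 0.1160 / 0.47333 = 0.245.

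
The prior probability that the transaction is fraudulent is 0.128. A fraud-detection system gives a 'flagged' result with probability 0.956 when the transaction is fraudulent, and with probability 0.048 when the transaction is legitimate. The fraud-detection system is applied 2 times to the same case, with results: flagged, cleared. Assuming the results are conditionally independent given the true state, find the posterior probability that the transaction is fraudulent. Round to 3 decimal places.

With H the event that the transaction is fraudulent, the joint likelihood of the observed sequence is P(data|H) = 0.956·0.044 = 0.042064 and P(data|¬H) = 0.048·0.952 = 0.045696.
Bayes: P(H|data) = 0.128·0.042064 / (0.128·0.042064 + 0.872·0.045696) = 0.0053842/0.045231 = 0.1190.

Posterior P(H) ≈ 0.119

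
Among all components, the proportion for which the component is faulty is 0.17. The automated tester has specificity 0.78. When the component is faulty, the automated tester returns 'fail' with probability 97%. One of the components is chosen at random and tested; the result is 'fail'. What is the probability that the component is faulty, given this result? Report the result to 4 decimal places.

P(H | E) ≈ 0.4745

Write H for 'the component is faulty'. Prior odds H:¬H = 0.17/0.83 = 0.20482. For the 'fail' outcome, the likelihood ratio is 0.97/0.22 = 4.4091.
Posterior odds = 0.20482 × 4.4091 = 0.90307, so P(H|E) = 0.90307/(1+0.90307) = 0.4745.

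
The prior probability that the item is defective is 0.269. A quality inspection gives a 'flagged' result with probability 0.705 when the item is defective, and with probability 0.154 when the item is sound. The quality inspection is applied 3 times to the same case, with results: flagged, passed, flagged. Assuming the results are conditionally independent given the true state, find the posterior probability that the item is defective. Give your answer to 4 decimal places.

With H the event that the item is defective, the joint likelihood of the observed sequence is P(data|H) = 0.705·0.295·0.705 = 0.14662 and P(data|¬H) = 0.154·0.846·0.154 = 0.020064.
Bayes: P(H|data) = 0.269·0.14662 / (0.269·0.14662 + 0.731·0.020064) = 0.039441/0.054108 = 0.7289.

Posterior P(H) ≈ 0.7289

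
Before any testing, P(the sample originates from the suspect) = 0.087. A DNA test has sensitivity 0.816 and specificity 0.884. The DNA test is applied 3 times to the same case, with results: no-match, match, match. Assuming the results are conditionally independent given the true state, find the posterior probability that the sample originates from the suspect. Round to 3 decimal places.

Posterior P(H) ≈ 0.495

With H the event that the sample originates from the suspect, the joint likelihood of the observed sequence is P(data|H) = 0.184·0.816·0.816 = 0.12252 and P(data|¬H) = 0.884·0.116·0.116 = 0.011895.
Bayes: P(H|data) = 0.087·0.12252 / (0.087·0.12252 + 0.913·0.011895) = 0.010659/0.021519 = 0.4953.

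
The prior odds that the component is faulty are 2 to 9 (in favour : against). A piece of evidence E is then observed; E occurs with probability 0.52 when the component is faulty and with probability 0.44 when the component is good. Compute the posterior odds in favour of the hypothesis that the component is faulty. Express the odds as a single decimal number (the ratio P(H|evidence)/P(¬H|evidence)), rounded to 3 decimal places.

Prior odds = 2/9 = 0.22222.
Likelihood ratio for E = 0.52/0.44 = 1.1818.
Posterior odds = prior odds × LR = 0.26263.

Posterior odds ≈ 0.263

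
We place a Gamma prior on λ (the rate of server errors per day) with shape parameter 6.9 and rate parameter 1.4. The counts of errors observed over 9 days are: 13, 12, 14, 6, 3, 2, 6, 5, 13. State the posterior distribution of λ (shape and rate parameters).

Posterior: Gamma(shape=80.9, rate=10.4)

Total count ∑xᵢ = 74 over n = 9 days.
Gamma is conjugate to the Poisson likelihood: posterior is Gamma(shape = 6.9+74 = 80.9, rate = 1.4+9 = 10.4).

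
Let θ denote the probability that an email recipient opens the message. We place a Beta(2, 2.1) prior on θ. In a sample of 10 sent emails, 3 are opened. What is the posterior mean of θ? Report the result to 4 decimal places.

Observing 3 successes and 7 failures updates Beta(2, 2.1) by adding the success and failure counts to the two shape parameters: α = 2+3 = 5, β = 2.1+7 = 9.1.
Posterior mean = α/(α+β) = 5/14.1 = 0.3546.

Posterior mean ≈ 0.3546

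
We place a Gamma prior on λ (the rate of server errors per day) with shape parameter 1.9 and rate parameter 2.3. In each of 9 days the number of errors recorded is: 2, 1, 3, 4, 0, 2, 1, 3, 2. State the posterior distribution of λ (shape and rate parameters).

Total count ∑xᵢ = 18 over n = 9 days.
Gamma is conjugate to the Poisson likelihood: posterior is Gamma(shape = 1.9+18 = 19.9, rate = 2.3+9 = 11.3).

Posterior: Gamma(shape=19.9, rate=11.3)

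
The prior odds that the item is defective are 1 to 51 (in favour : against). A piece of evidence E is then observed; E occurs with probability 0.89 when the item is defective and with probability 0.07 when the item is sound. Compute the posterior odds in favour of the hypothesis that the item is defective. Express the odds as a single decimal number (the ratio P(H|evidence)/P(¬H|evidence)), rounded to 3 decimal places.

Posterior odds ≈ 0.249

Prior odds = 1/51 = 0.019608. In log-odds, ln(0.019608) = -3.9318.
Add log likelihood ratio: ln(12.714) = 2.5427.
Posterior log-odds = -1.3891, so posterior odds = exp(-1.3891) = 0.24930.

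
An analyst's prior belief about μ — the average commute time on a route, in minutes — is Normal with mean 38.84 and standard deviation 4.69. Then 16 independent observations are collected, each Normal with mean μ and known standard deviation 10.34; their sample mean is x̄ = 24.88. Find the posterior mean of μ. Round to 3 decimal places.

Prior precision 1/τ₀² = 1/4.69² = 0.0454626; data precision n/σ² = 16/10.34² = 0.149651.
Posterior precision = 0.0454626 + 0.149651 = 0.195113.
Posterior mean = (0.0454626·38.84 + 0.149651·24.88) / 0.195113 = 28.133.

Posterior mean ≈ 28.133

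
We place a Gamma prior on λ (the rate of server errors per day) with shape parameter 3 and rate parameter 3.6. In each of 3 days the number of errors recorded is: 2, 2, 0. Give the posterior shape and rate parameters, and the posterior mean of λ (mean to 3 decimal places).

Posterior: Gamma(shape=7, rate=6.6); mean ≈ 1.061

Total count ∑xᵢ = 4 over n = 3 days.
Gamma is conjugate to the Poisson likelihood: posterior is Gamma(shape = 3+4 = 7, rate = 3.6+3 = 6.6).
E[λ | data] = 7/6.6 = 1.061.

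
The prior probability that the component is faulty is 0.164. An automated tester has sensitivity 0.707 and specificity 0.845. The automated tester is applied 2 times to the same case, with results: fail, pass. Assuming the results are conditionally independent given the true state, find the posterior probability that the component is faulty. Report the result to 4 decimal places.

Posterior P(H) ≈ 0.2368

Let H be the event that the component is faulty; start with P(H) = 0.164. P('fail'|H) = 0.707, P('fail'|¬H) = 0.155.
Update on result 1 ('fail'): P(H) ← 0.707·0.1640 / (0.707·0.1640 + 0.155·0.8360) = 0.11595/0.24553 = 0.4722.
Update on result 2 ('pass'): P(H) ← 0.293·0.4722 / (0.293·0.4722 + 0.845·0.5278) = 0.13837/0.58432 = 0.2368.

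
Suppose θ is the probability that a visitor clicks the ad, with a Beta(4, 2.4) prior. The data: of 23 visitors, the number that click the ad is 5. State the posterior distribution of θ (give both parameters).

The binomial likelihood is conjugate to the Beta prior: with 5 successes and 18 failures, the posterior is Beta(4+5, 2.4+18) = Beta(9, 20.4).

Posterior: Beta(9, 20.4)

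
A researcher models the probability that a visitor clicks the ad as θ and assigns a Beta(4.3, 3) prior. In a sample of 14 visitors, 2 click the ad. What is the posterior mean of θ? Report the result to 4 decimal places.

Posterior mean ≈ 0.2958

The binomial likelihood is conjugate to the Beta prior: with 2 successes and 12 failures, the posterior is Beta(4.3+2, 3+12) = Beta(6.3, 15).
E[θ | data] = 6.3/(6.3+15) = 0.2958.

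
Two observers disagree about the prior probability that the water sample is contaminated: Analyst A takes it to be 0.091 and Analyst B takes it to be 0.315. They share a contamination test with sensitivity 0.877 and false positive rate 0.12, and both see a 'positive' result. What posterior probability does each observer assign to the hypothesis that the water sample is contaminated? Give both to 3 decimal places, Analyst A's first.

Analyst A: 0.423; Analyst B: 0.771

P('+'|H) = 0.877, P('+'|¬H) = 0.12.
Analyst A: numerator 0.877·0.091 = 0.079807; evidence = 0.079807+0.12·0.909 = 0.18889; posterior = 0.423.
Analyst B: numerator 0.877·0.315 = 0.27626; evidence = 0.27626+0.12·0.685 = 0.35846; posterior = 0.771.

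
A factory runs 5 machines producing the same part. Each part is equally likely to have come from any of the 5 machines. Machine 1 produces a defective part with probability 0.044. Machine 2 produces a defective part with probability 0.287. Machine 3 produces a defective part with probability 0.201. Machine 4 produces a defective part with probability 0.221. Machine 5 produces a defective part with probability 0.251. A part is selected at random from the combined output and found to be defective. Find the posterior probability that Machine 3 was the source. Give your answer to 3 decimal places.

Tabulate prior·likelihood by source: [1] prior 0.2, lik 0.044, product 0.008800; [2] prior 0.2, lik 0.287, product 0.05740; [3] prior 0.2, lik 0.201, product 0.04020; [4] prior 0.2, lik 0.221, product 0.04420; [5] prior 0.2, lik 0.251, product 0.05020.
Normalizing constant = 0.20080; the posterior for Machine 3 is its product over the sum, 0.04020/0.20080 = 0.200.

Posterior probability ≈ 0.200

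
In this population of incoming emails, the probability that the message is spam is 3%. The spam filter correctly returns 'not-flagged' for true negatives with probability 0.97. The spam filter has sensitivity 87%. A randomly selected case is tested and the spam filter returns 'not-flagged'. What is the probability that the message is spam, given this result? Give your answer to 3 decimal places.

P(H | E) ≈ 0.004

Write H for 'the message is spam'. Prior odds H:¬H = 0.03/0.97 = 0.030928. For the 'not-flagged' outcome, the likelihood ratio is 0.13/0.97 = 0.13402.
Posterior odds = 0.030928 × 0.13402 = 0.0041450, so P(H|E) = 0.0041450/(1+0.0041450) = 0.004.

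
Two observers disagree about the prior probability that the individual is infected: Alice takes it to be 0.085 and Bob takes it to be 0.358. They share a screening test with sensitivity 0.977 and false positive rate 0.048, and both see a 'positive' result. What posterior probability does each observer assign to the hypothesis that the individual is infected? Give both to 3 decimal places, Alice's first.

The likelihood ratio for a 'positive' result is 0.977/0.048 = 20.354.
Alice: prior odds 0.085/0.915 = 0.092896; posterior odds 1.8908; posterior probability 0.654.
Bob: prior odds 0.358/0.642 = 0.55763; posterior odds 11.350; posterior probability 0.919.

Alice: 0.654; Bob: 0.919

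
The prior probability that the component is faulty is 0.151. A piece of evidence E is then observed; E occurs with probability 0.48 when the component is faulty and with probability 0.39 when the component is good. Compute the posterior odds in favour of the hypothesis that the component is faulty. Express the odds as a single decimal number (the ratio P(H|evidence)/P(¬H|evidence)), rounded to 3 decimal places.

Posterior odds ≈ 0.219

Prior odds = 0.151/(1−0.151) = 0.17786.
Likelihood ratio for E = 0.48/0.39 = 1.2308.
Posterior odds = prior odds × LR = 0.21890.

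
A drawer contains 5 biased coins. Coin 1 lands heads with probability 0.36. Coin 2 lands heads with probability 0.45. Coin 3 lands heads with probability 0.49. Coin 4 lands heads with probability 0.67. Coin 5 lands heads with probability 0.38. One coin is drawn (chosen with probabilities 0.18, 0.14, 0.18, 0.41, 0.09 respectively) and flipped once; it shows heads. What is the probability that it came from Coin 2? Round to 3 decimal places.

Posterior probability ≈ 0.120

Tabulate prior·likelihood by source: [1] prior 0.18, lik 0.36, product 0.06480; [2] prior 0.14, lik 0.45, product 0.06300; [3] prior 0.18, lik 0.49, product 0.08820; [4] prior 0.41, lik 0.67, product 0.2747; [5] prior 0.09, lik 0.38, product 0.03420.
Normalizing constant = 0.52490; the posterior for Coin 2 is its product over the sum, 0.06300/0.52490 = 0.120.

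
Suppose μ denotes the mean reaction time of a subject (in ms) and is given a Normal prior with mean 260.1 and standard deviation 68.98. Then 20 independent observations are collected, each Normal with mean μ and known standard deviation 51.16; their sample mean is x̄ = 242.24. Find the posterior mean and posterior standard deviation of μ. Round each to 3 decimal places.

Prior precision 1/τ₀² = 1/68.98² = 0.00021016; data precision n/σ² = 20/51.16² = 0.00764133.
Posterior precision = 0.00021016 + 0.00764133 = 0.00785149, giving posterior SD = 1/√0.00785149 = 11.286.
Posterior mean = (0.00021016·260.1 + 0.00764133·242.24) / 0.00785149 = 242.718.

Posterior mean ≈ 242.718; posterior SD ≈ 11.286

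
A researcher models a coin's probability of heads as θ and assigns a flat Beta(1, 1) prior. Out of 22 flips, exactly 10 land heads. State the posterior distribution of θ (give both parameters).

Posterior: Beta(11, 13)

Observing 10 successes and 12 failures updates Beta(1, 1) by adding the success and failure counts to the two shape parameters: α = 1+10 = 11, β = 1+12 = 13.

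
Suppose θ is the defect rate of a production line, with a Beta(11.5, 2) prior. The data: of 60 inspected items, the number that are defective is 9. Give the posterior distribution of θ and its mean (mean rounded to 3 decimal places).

The binomial likelihood is conjugate to the Beta prior: with 9 successes and 51 failures, the posterior is Beta(11.5+9, 2+51) = Beta(20.5, 53).
Posterior mean = α/(α+β) = 20.5/73.5 = 0.279.

Posterior: Beta(20.5, 53); mean ≈ 0.279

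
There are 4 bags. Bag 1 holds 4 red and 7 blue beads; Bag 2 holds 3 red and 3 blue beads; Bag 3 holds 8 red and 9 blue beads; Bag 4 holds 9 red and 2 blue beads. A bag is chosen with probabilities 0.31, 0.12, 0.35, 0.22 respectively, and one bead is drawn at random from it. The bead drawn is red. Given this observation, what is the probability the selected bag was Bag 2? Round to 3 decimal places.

Posterior probability ≈ 0.116

P(red|Bag 1) = 0.3636; P(red|Bag 2) = 0.5; P(red|Bag 3) = 0.4706; P(red|Bag 4) = 0.8182.
Prior × likelihood for each source: 0.31·0.3636=0.1127, 0.12·0.5=0.06000, 0.35·0.4706=0.1647, 0.22·0.8182=0.1800. Summing gives P(red) = 0.51743.
P(Bag 2 | red) = 0.06000 / 0.51743 = 0.116.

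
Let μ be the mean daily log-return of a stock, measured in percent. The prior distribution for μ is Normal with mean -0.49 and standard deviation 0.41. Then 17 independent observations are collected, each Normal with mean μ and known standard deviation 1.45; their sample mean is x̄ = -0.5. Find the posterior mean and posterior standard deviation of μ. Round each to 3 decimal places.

Prior precision 1/τ₀² = 1/0.41² = 5.94884; data precision n/σ² = 17/1.45² = 8.08561.
Posterior precision = 5.94884 + 8.08561 = 14.0345, giving posterior SD = 1/√14.0345 = 0.267.
Posterior mean = (5.94884·-0.49 + 8.08561·-0.5) / 14.0345 = -0.496.

Posterior mean ≈ -0.496; posterior SD ≈ 0.267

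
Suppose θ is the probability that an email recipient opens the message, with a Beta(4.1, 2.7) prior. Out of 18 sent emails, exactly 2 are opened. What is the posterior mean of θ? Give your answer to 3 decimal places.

Posterior mean ≈ 0.246

The binomial likelihood is conjugate to the Beta prior: with 2 successes and 16 failures, the posterior is Beta(4.1+2, 2.7+16) = Beta(6.1, 18.7).
Posterior mean = α/(α+β) = 6.1/24.8 = 0.246.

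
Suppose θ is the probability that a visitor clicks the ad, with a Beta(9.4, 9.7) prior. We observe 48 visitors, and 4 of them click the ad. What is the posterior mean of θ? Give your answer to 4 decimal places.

Posterior mean ≈ 0.1997

Observing 4 successes and 44 failures updates Beta(9.4, 9.7) by adding the success and failure counts to the two shape parameters: α = 9.4+4 = 13.4, β = 9.7+44 = 53.7.
E[θ | data] = 13.4/(13.4+53.7) = 0.1997.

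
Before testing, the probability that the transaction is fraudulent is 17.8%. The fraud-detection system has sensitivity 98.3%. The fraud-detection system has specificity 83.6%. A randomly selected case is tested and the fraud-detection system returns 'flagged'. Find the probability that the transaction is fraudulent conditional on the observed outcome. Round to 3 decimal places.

P(H | E) ≈ 0.565

Write H for 'the transaction is fraudulent'. Prior odds H:¬H = 0.178/0.822 = 0.21655. For the 'flagged' outcome, the likelihood ratio is 0.983/0.164 = 5.9939.
Posterior odds = 0.21655 × 5.9939 = 1.2979, so P(H|E) = 1.2979/(1+1.2979) = 0.565.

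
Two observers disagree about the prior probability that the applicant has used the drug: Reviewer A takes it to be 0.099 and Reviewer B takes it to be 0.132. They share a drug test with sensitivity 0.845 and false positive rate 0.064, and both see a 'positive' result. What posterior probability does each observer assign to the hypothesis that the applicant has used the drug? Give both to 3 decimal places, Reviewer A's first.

Reviewer A: 0.592; Reviewer B: 0.668

P('+'|H) = 0.845, P('+'|¬H) = 0.064.
Reviewer A: numerator 0.845·0.099 = 0.083655; evidence = 0.083655+0.064·0.901 = 0.14132; posterior = 0.592.
Reviewer B: numerator 0.845·0.132 = 0.11154; evidence = 0.11154+0.064·0.868 = 0.16709; posterior = 0.668.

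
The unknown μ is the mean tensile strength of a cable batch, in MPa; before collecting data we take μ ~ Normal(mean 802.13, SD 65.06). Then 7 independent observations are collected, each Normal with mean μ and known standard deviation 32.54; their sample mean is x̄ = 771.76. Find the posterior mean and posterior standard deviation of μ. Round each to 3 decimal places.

Posterior mean ≈ 772.808; posterior SD ≈ 12.085

Prior precision 1/τ₀² = 1/65.06² = 0.00023625; data precision n/σ² = 7/32.54² = 0.00661094.
Posterior precision = 0.00023625 + 0.00661094 = 0.00684719, giving posterior SD = 1/√0.00684719 = 12.085.
Posterior mean = (0.00023625·802.13 + 0.00661094·771.76) / 0.00684719 = 772.808.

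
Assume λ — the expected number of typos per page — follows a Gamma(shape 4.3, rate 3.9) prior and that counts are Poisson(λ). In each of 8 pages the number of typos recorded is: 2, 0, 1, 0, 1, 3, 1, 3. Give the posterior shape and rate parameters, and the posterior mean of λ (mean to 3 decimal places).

Posterior: Gamma(shape=15.3, rate=11.9); mean ≈ 1.286

Total count ∑xᵢ = 11 over n = 8 pages.
Gamma is conjugate to the Poisson likelihood: posterior is Gamma(shape = 4.3+11 = 15.3, rate = 3.9+8 = 11.9).
E[λ | data] = 15.3/11.9 = 1.286.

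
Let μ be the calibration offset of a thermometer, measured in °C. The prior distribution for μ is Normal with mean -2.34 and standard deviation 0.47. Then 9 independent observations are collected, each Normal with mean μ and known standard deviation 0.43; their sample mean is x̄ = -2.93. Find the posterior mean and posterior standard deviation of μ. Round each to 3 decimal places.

With known σ, the Normal prior is conjugate. Weight on the data is w = (n/σ²)/(n/σ² + 1/τ₀²) = 48.6750/(48.6750+4.52694) = 0.91491.
Posterior mean = w·x̄ + (1−w)·μ₀ = 0.91491·-2.93 + 0.085090·-2.34 = -2.880. Posterior variance = 1/(48.6750+4.52694) = 0.0187963, so SD = 0.137.

Posterior mean ≈ -2.880; posterior SD ≈ 0.137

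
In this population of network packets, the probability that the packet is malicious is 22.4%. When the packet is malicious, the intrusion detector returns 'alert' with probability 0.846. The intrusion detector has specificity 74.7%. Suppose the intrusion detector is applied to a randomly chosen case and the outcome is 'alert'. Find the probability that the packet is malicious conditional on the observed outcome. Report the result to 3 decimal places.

P(H | E) ≈ 0.491

Let H be the event that the packet is malicious. P(H) = 0.224, so P(¬H) = 0.776. With E the 'alert' result, P(E|H) = 0.846 and P(E|¬H) = 0.253.
P(E) = 0.846·0.224 + 0.253·0.776 = 0.18950 + 0.19633 = 0.38583.
By Bayes' theorem, P(H|E) = 0.18950 / 0.38583 = 0.491.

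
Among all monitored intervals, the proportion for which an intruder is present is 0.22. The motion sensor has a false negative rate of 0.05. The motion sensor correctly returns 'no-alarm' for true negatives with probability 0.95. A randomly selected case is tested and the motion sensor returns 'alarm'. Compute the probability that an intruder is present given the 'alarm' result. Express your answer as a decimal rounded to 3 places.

Write H for 'an intruder is present'. Prior odds H:¬H = 0.22/0.78 = 0.28205. For the 'alarm' outcome, the likelihood ratio is 0.95/0.05 = 19.000.
Posterior odds = 0.28205 × 19.000 = 5.3590, so P(H|E) = 5.3590/(1+5.3590) = 0.843.

P(H | E) ≈ 0.843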